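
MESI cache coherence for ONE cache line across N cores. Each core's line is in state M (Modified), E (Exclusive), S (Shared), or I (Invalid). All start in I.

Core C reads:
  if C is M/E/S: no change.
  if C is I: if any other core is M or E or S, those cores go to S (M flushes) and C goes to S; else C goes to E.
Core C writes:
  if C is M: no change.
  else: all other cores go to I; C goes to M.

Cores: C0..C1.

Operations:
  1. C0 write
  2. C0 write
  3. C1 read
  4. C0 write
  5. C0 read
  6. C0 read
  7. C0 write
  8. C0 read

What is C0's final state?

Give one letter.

Op 1: C0 write [C0 write: invalidate none -> C0=M] -> [M,I]
Op 2: C0 write [C0 write: already M (modified), no change] -> [M,I]
Op 3: C1 read [C1 read from I: others=['C0=M'] -> C1=S, others downsized to S] -> [S,S]
Op 4: C0 write [C0 write: invalidate ['C1=S'] -> C0=M] -> [M,I]
Op 5: C0 read [C0 read: already in M, no change] -> [M,I]
Op 6: C0 read [C0 read: already in M, no change] -> [M,I]
Op 7: C0 write [C0 write: already M (modified), no change] -> [M,I]
Op 8: C0 read [C0 read: already in M, no change] -> [M,I]

Answer: M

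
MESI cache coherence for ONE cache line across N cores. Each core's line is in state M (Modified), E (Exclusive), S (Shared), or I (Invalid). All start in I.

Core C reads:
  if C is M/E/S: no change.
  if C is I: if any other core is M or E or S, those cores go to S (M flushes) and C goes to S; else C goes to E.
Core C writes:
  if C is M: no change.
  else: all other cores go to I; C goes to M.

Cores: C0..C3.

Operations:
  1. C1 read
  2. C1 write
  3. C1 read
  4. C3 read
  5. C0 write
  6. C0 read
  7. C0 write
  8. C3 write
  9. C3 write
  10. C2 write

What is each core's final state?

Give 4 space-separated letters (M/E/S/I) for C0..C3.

Op 1: C1 read [C1 read from I: no other sharers -> C1=E (exclusive)] -> [I,E,I,I]
Op 2: C1 write [C1 write: invalidate none -> C1=M] -> [I,M,I,I]
Op 3: C1 read [C1 read: already in M, no change] -> [I,M,I,I]
Op 4: C3 read [C3 read from I: others=['C1=M'] -> C3=S, others downsized to S] -> [I,S,I,S]
Op 5: C0 write [C0 write: invalidate ['C1=S', 'C3=S'] -> C0=M] -> [M,I,I,I]
Op 6: C0 read [C0 read: already in M, no change] -> [M,I,I,I]
Op 7: C0 write [C0 write: already M (modified), no change] -> [M,I,I,I]
Op 8: C3 write [C3 write: invalidate ['C0=M'] -> C3=M] -> [I,I,I,M]
Op 9: C3 write [C3 write: already M (modified), no change] -> [I,I,I,M]
Op 10: C2 write [C2 write: invalidate ['C3=M'] -> C2=M] -> [I,I,M,I]

Answer: I I M I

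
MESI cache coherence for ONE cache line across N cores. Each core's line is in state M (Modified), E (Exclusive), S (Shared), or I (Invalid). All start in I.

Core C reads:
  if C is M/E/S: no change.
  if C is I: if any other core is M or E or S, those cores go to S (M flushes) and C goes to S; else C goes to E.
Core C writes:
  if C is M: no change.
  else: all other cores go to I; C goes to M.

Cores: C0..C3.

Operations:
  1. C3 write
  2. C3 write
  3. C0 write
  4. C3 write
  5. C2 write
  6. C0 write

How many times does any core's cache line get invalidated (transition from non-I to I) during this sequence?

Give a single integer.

Op 1: C3 write [C3 write: invalidate none -> C3=M] -> [I,I,I,M] (invalidations this op: 0; running total: 0)
Op 2: C3 write [C3 write: already M (modified), no change] -> [I,I,I,M] (invalidations this op: 0; running total: 0)
Op 3: C0 write [C0 write: invalidate ['C3=M'] -> C0=M] -> [M,I,I,I] (invalidations this op: 1; running total: 1)
Op 4: C3 write [C3 write: invalidate ['C0=M'] -> C3=M] -> [I,I,I,M] (invalidations this op: 1; running total: 2)
Op 5: C2 write [C2 write: invalidate ['C3=M'] -> C2=M] -> [I,I,M,I] (invalidations this op: 1; running total: 3)
Op 6: C0 write [C0 write: invalidate ['C2=M'] -> C0=M] -> [M,I,I,I] (invalidations this op: 1; running total: 4)

Answer: 4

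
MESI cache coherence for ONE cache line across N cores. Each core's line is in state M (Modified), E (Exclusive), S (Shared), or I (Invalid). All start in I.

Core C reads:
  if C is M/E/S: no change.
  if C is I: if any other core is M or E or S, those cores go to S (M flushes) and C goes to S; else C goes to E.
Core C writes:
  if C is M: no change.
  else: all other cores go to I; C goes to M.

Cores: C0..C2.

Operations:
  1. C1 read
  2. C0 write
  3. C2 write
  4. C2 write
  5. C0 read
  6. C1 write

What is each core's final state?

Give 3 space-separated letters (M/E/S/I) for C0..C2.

Op 1: C1 read [C1 read from I: no other sharers -> C1=E (exclusive)] -> [I,E,I]
Op 2: C0 write [C0 write: invalidate ['C1=E'] -> C0=M] -> [M,I,I]
Op 3: C2 write [C2 write: invalidate ['C0=M'] -> C2=M] -> [I,I,M]
Op 4: C2 write [C2 write: already M (modified), no change] -> [I,I,M]
Op 5: C0 read [C0 read from I: others=['C2=M'] -> C0=S, others downsized to S] -> [S,I,S]
Op 6: C1 write [C1 write: invalidate ['C0=S', 'C2=S'] -> C1=M] -> [I,M,I]

Answer: I M I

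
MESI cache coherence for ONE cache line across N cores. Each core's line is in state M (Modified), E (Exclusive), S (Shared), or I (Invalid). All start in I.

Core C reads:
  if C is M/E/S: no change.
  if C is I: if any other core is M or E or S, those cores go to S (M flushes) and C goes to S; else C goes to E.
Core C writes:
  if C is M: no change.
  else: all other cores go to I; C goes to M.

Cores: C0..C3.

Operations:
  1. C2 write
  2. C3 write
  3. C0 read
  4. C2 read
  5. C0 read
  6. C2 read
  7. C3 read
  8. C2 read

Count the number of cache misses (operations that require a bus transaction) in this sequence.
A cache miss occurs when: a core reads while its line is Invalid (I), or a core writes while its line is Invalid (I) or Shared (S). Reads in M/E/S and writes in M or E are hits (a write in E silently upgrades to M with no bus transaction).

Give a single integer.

Answer: 4

Derivation:
Op 1: C2 write [C2 write: invalidate none -> C2=M] -> [I,I,M,I] [MISS #1: write from I]
Op 2: C3 write [C3 write: invalidate ['C2=M'] -> C3=M] -> [I,I,I,M] [MISS #2: write from I]
Op 3: C0 read [C0 read from I: others=['C3=M'] -> C0=S, others downsized to S] -> [S,I,I,S] [MISS #3: read from I]
Op 4: C2 read [C2 read from I: others=['C0=S', 'C3=S'] -> C2=S, others downsized to S] -> [S,I,S,S] [MISS #4: read from I]
Op 5: C0 read [C0 read: already in S, no change] -> [S,I,S,S] [hit: read from S]
Op 6: C2 read [C2 read: already in S, no change] -> [S,I,S,S] [hit: read from S]
Op 7: C3 read [C3 read: already in S, no change] -> [S,I,S,S] [hit: read from S]
Op 8: C2 read [C2 read: already in S, no change] -> [S,I,S,S] [hit: read from S]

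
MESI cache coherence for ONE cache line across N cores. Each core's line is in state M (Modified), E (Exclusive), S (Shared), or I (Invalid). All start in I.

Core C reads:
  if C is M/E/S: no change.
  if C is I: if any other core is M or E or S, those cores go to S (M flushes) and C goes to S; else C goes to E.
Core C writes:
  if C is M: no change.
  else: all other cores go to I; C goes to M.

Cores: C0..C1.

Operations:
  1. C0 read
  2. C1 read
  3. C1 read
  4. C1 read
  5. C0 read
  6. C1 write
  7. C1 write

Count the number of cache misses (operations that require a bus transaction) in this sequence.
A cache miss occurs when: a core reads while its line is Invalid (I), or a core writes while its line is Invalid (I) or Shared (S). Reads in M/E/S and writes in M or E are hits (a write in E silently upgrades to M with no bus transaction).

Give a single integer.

Op 1: C0 read [C0 read from I: no other sharers -> C0=E (exclusive)] -> [E,I] [MISS #1: read from I]
Op 2: C1 read [C1 read from I: others=['C0=E'] -> C1=S, others downsized to S] -> [S,S] [MISS #2: read from I]
Op 3: C1 read [C1 read: already in S, no change] -> [S,S] [hit: read from S]
Op 4: C1 read [C1 read: already in S, no change] -> [S,S] [hit: read from S]
Op 5: C0 read [C0 read: already in S, no change] -> [S,S] [hit: read from S]
Op 6: C1 write [C1 write: invalidate ['C0=S'] -> C1=M] -> [I,M] [MISS #3: write from S]
Op 7: C1 write [C1 write: already M (modified), no change] -> [I,M] [hit: write from M]

Answer: 3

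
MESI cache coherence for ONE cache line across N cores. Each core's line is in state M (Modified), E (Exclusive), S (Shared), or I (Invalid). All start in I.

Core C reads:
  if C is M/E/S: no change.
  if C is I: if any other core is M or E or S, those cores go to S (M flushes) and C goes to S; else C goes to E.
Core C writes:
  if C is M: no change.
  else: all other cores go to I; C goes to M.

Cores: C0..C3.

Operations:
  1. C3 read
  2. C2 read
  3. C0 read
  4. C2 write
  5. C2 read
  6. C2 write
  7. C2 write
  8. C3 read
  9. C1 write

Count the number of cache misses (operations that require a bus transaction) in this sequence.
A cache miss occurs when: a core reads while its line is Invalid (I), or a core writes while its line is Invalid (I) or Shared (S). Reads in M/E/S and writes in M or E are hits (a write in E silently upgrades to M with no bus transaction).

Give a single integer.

Op 1: C3 read [C3 read from I: no other sharers -> C3=E (exclusive)] -> [I,I,I,E] [MISS #1: read from I]
Op 2: C2 read [C2 read from I: others=['C3=E'] -> C2=S, others downsized to S] -> [I,I,S,S] [MISS #2: read from I]
Op 3: C0 read [C0 read from I: others=['C2=S', 'C3=S'] -> C0=S, others downsized to S] -> [S,I,S,S] [MISS #3: read from I]
Op 4: C2 write [C2 write: invalidate ['C0=S', 'C3=S'] -> C2=M] -> [I,I,M,I] [MISS #4: write from S]
Op 5: C2 read [C2 read: already in M, no change] -> [I,I,M,I] [hit: read from M]
Op 6: C2 write [C2 write: already M (modified), no change] -> [I,I,M,I] [hit: write from M]
Op 7: C2 write [C2 write: already M (modified), no change] -> [I,I,M,I] [hit: write from M]
Op 8: C3 read [C3 read from I: others=['C2=M'] -> C3=S, others downsized to S] -> [I,I,S,S] [MISS #5: read from I]
Op 9: C1 write [C1 write: invalidate ['C2=S', 'C3=S'] -> C1=M] -> [I,M,I,I] [MISS #6: write from I]

Answer: 6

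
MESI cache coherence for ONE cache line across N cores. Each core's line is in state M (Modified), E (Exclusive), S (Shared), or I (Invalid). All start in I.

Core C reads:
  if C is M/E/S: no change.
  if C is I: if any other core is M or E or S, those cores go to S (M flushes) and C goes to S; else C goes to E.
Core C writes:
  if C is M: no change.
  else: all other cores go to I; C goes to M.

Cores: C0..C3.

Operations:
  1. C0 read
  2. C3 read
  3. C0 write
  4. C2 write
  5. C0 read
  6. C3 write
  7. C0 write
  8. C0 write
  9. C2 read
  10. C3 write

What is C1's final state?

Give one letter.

Op 1: C0 read [C0 read from I: no other sharers -> C0=E (exclusive)] -> [E,I,I,I]
Op 2: C3 read [C3 read from I: others=['C0=E'] -> C3=S, others downsized to S] -> [S,I,I,S]
Op 3: C0 write [C0 write: invalidate ['C3=S'] -> C0=M] -> [M,I,I,I]
Op 4: C2 write [C2 write: invalidate ['C0=M'] -> C2=M] -> [I,I,M,I]
Op 5: C0 read [C0 read from I: others=['C2=M'] -> C0=S, others downsized to S] -> [S,I,S,I]
Op 6: C3 write [C3 write: invalidate ['C0=S', 'C2=S'] -> C3=M] -> [I,I,I,M]
Op 7: C0 write [C0 write: invalidate ['C3=M'] -> C0=M] -> [M,I,I,I]
Op 8: C0 write [C0 write: already M (modified), no change] -> [M,I,I,I]
Op 9: C2 read [C2 read from I: others=['C0=M'] -> C2=S, others downsized to S] -> [S,I,S,I]
Op 10: C3 write [C3 write: invalidate ['C0=S', 'C2=S'] -> C3=M] -> [I,I,I,M]

Answer: I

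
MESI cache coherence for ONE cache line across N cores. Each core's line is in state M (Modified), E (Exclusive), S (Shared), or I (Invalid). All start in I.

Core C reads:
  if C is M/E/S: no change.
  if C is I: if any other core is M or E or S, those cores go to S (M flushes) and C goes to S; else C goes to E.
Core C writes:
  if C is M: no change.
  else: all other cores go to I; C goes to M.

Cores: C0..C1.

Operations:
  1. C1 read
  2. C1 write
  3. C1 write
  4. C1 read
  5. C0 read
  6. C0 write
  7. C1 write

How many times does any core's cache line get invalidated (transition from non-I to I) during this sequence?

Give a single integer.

Op 1: C1 read [C1 read from I: no other sharers -> C1=E (exclusive)] -> [I,E] (invalidations this op: 0; running total: 0)
Op 2: C1 write [C1 write: invalidate none -> C1=M] -> [I,M] (invalidations this op: 0; running total: 0)
Op 3: C1 write [C1 write: already M (modified), no change] -> [I,M] (invalidations this op: 0; running total: 0)
Op 4: C1 read [C1 read: already in M, no change] -> [I,M] (invalidations this op: 0; running total: 0)
Op 5: C0 read [C0 read from I: others=['C1=M'] -> C0=S, others downsized to S] -> [S,S] (invalidations this op: 0; running total: 0)
Op 6: C0 write [C0 write: invalidate ['C1=S'] -> C0=M] -> [M,I] (invalidations this op: 1; running total: 1)
Op 7: C1 write [C1 write: invalidate ['C0=M'] -> C1=M] -> [I,M] (invalidations this op: 1; running total: 2)

Answer: 2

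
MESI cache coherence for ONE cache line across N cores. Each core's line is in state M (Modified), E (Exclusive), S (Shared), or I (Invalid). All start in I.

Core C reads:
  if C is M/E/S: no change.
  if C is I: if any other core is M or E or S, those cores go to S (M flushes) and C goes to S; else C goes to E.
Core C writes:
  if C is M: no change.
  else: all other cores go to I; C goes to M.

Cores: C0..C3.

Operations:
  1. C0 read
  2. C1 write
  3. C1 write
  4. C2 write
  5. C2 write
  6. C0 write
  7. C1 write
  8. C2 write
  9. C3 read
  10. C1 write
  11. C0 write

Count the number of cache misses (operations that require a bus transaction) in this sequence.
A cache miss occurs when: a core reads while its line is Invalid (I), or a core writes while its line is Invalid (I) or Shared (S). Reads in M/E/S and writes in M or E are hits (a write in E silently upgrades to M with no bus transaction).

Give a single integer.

Op 1: C0 read [C0 read from I: no other sharers -> C0=E (exclusive)] -> [E,I,I,I] [MISS #1: read from I]
Op 2: C1 write [C1 write: invalidate ['C0=E'] -> C1=M] -> [I,M,I,I] [MISS #2: write from I]
Op 3: C1 write [C1 write: already M (modified), no change] -> [I,M,I,I] [hit: write from M]
Op 4: C2 write [C2 write: invalidate ['C1=M'] -> C2=M] -> [I,I,M,I] [MISS #3: write from I]
Op 5: C2 write [C2 write: already M (modified), no change] -> [I,I,M,I] [hit: write from M]
Op 6: C0 write [C0 write: invalidate ['C2=M'] -> C0=M] -> [M,I,I,I] [MISS #4: write from I]
Op 7: C1 write [C1 write: invalidate ['C0=M'] -> C1=M] -> [I,M,I,I] [MISS #5: write from I]
Op 8: C2 write [C2 write: invalidate ['C1=M'] -> C2=M] -> [I,I,M,I] [MISS #6: write from I]
Op 9: C3 read [C3 read from I: others=['C2=M'] -> C3=S, others downsized to S] -> [I,I,S,S] [MISS #7: read from I]
Op 10: C1 write [C1 write: invalidate ['C2=S', 'C3=S'] -> C1=M] -> [I,M,I,I] [MISS #8: write from I]
Op 11: C0 write [C0 write: invalidate ['C1=M'] -> C0=M] -> [M,I,I,I] [MISS #9: write from I]

Answer: 9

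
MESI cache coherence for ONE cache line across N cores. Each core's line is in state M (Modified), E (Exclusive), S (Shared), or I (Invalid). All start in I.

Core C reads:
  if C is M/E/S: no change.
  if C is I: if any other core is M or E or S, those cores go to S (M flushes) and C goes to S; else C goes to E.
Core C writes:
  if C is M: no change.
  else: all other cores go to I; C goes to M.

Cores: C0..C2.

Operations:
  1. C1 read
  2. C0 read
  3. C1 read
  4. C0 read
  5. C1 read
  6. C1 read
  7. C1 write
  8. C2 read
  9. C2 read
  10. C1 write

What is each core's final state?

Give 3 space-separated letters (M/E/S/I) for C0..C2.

Op 1: C1 read [C1 read from I: no other sharers -> C1=E (exclusive)] -> [I,E,I]
Op 2: C0 read [C0 read from I: others=['C1=E'] -> C0=S, others downsized to S] -> [S,S,I]
Op 3: C1 read [C1 read: already in S, no change] -> [S,S,I]
Op 4: C0 read [C0 read: already in S, no change] -> [S,S,I]
Op 5: C1 read [C1 read: already in S, no change] -> [S,S,I]
Op 6: C1 read [C1 read: already in S, no change] -> [S,S,I]
Op 7: C1 write [C1 write: invalidate ['C0=S'] -> C1=M] -> [I,M,I]
Op 8: C2 read [C2 read from I: others=['C1=M'] -> C2=S, others downsized to S] -> [I,S,S]
Op 9: C2 read [C2 read: already in S, no change] -> [I,S,S]
Op 10: C1 write [C1 write: invalidate ['C2=S'] -> C1=M] -> [I,M,I]

Answer: I M I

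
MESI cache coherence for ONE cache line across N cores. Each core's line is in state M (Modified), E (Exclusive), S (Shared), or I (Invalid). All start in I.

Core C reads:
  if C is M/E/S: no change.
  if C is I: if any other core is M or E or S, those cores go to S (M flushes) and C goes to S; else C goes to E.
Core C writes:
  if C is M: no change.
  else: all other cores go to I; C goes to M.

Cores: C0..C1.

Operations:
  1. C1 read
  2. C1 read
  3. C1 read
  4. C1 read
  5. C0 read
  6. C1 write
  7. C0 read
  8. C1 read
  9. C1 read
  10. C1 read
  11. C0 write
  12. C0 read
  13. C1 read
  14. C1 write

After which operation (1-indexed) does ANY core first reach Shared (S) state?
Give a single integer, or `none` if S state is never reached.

Op 1: C1 read [C1 read from I: no other sharers -> C1=E (exclusive)] -> [I,E]
Op 2: C1 read [C1 read: already in E, no change] -> [I,E]
Op 3: C1 read [C1 read: already in E, no change] -> [I,E]
Op 4: C1 read [C1 read: already in E, no change] -> [I,E]
Op 5: C0 read [C0 read from I: others=['C1=E'] -> C0=S, others downsized to S] -> [S,S]
  -> First S state at op 5; remaining ops need not be traced.

Answer: 5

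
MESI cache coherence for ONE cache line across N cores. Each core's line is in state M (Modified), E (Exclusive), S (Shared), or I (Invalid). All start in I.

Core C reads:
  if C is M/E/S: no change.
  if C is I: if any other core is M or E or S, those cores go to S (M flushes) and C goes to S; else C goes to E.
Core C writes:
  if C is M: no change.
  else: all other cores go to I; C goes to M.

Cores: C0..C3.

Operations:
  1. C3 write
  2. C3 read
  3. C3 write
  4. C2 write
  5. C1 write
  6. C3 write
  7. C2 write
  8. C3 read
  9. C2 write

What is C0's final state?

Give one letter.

Op 1: C3 write [C3 write: invalidate none -> C3=M] -> [I,I,I,M]
Op 2: C3 read [C3 read: already in M, no change] -> [I,I,I,M]
Op 3: C3 write [C3 write: already M (modified), no change] -> [I,I,I,M]
Op 4: C2 write [C2 write: invalidate ['C3=M'] -> C2=M] -> [I,I,M,I]
Op 5: C1 write [C1 write: invalidate ['C2=M'] -> C1=M] -> [I,M,I,I]
Op 6: C3 write [C3 write: invalidate ['C1=M'] -> C3=M] -> [I,I,I,M]
Op 7: C2 write [C2 write: invalidate ['C3=M'] -> C2=M] -> [I,I,M,I]
Op 8: C3 read [C3 read from I: others=['C2=M'] -> C3=S, others downsized to S] -> [I,I,S,S]
Op 9: C2 write [C2 write: invalidate ['C3=S'] -> C2=M] -> [I,I,M,I]

Answer: I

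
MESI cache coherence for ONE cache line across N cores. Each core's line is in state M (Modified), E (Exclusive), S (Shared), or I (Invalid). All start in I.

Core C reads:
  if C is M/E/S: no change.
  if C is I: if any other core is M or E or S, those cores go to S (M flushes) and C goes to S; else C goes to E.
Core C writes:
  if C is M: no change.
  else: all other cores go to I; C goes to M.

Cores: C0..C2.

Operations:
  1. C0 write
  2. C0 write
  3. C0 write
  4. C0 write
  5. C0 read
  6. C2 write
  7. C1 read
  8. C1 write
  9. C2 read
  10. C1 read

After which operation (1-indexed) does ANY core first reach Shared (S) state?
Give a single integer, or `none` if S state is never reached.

Op 1: C0 write [C0 write: invalidate none -> C0=M] -> [M,I,I]
Op 2: C0 write [C0 write: already M (modified), no change] -> [M,I,I]
Op 3: C0 write [C0 write: already M (modified), no change] -> [M,I,I]
Op 4: C0 write [C0 write: already M (modified), no change] -> [M,I,I]
Op 5: C0 read [C0 read: already in M, no change] -> [M,I,I]
Op 6: C2 write [C2 write: invalidate ['C0=M'] -> C2=M] -> [I,I,M]
Op 7: C1 read [C1 read from I: others=['C2=M'] -> C1=S, others downsized to S] -> [I,S,S]
  -> First S state at op 7; remaining ops need not be traced.

Answer: 7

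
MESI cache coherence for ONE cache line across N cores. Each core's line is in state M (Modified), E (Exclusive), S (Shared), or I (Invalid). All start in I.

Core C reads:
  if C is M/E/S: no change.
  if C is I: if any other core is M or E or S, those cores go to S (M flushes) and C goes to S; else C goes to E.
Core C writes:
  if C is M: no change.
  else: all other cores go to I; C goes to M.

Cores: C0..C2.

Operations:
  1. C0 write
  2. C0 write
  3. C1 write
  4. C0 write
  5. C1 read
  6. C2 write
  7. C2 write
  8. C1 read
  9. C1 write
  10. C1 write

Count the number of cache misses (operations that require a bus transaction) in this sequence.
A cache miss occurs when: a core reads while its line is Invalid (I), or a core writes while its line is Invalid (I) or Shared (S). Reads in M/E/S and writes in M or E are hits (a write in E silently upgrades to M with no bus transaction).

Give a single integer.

Op 1: C0 write [C0 write: invalidate none -> C0=M] -> [M,I,I] [MISS #1: write from I]
Op 2: C0 write [C0 write: already M (modified), no change] -> [M,I,I] [hit: write from M]
Op 3: C1 write [C1 write: invalidate ['C0=M'] -> C1=M] -> [I,M,I] [MISS #2: write from I]
Op 4: C0 write [C0 write: invalidate ['C1=M'] -> C0=M] -> [M,I,I] [MISS #3: write from I]
Op 5: C1 read [C1 read from I: others=['C0=M'] -> C1=S, others downsized to S] -> [S,S,I] [MISS #4: read from I]
Op 6: C2 write [C2 write: invalidate ['C0=S', 'C1=S'] -> C2=M] -> [I,I,M] [MISS #5: write from I]
Op 7: C2 write [C2 write: already M (modified), no change] -> [I,I,M] [hit: write from M]
Op 8: C1 read [C1 read from I: others=['C2=M'] -> C1=S, others downsized to S] -> [I,S,S] [MISS #6: read from I]
Op 9: C1 write [C1 write: invalidate ['C2=S'] -> C1=M] -> [I,M,I] [MISS #7: write from S]
Op 10: C1 write [C1 write: already M (modified), no change] -> [I,M,I] [hit: write from M]

Answer: 7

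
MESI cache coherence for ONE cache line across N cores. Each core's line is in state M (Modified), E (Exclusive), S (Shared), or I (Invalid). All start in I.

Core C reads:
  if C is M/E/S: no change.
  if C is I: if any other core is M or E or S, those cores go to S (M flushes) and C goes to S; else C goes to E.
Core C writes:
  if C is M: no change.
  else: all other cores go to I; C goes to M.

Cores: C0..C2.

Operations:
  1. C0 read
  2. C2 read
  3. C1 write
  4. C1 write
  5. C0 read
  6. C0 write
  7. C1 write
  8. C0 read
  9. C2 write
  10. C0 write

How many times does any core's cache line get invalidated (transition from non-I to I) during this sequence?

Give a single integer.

Answer: 7

Derivation:
Op 1: C0 read [C0 read from I: no other sharers -> C0=E (exclusive)] -> [E,I,I] (invalidations this op: 0; running total: 0)
Op 2: C2 read [C2 read from I: others=['C0=E'] -> C2=S, others downsized to S] -> [S,I,S] (invalidations this op: 0; running total: 0)
Op 3: C1 write [C1 write: invalidate ['C0=S', 'C2=S'] -> C1=M] -> [I,M,I] (invalidations this op: 2; running total: 2)
Op 4: C1 write [C1 write: already M (modified), no change] -> [I,M,I] (invalidations this op: 0; running total: 2)
Op 5: C0 read [C0 read from I: others=['C1=M'] -> C0=S, others downsized to S] -> [S,S,I] (invalidations this op: 0; running total: 2)
Op 6: C0 write [C0 write: invalidate ['C1=S'] -> C0=M] -> [M,I,I] (invalidations this op: 1; running total: 3)
Op 7: C1 write [C1 write: invalidate ['C0=M'] -> C1=M] -> [I,M,I] (invalidations this op: 1; running total: 4)
Op 8: C0 read [C0 read from I: others=['C1=M'] -> C0=S, others downsized to S] -> [S,S,I] (invalidations this op: 0; running total: 4)
Op 9: C2 write [C2 write: invalidate ['C0=S', 'C1=S'] -> C2=M] -> [I,I,M] (invalidations this op: 2; running total: 6)
Op 10: C0 write [C0 write: invalidate ['C2=M'] -> C0=M] -> [M,I,I] (invalidations this op: 1; running total: 7)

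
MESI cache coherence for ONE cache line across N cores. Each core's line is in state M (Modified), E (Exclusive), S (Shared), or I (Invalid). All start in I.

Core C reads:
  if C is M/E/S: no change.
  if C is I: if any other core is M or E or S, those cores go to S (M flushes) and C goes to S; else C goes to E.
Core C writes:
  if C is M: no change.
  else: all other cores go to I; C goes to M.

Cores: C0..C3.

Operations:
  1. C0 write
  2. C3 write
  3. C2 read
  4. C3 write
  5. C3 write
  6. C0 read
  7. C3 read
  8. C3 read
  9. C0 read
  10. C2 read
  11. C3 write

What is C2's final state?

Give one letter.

Op 1: C0 write [C0 write: invalidate none -> C0=M] -> [M,I,I,I]
Op 2: C3 write [C3 write: invalidate ['C0=M'] -> C3=M] -> [I,I,I,M]
Op 3: C2 read [C2 read from I: others=['C3=M'] -> C2=S, others downsized to S] -> [I,I,S,S]
Op 4: C3 write [C3 write: invalidate ['C2=S'] -> C3=M] -> [I,I,I,M]
Op 5: C3 write [C3 write: already M (modified), no change] -> [I,I,I,M]
Op 6: C0 read [C0 read from I: others=['C3=M'] -> C0=S, others downsized to S] -> [S,I,I,S]
Op 7: C3 read [C3 read: already in S, no change] -> [S,I,I,S]
Op 8: C3 read [C3 read: already in S, no change] -> [S,I,I,S]
Op 9: C0 read [C0 read: already in S, no change] -> [S,I,I,S]
Op 10: C2 read [C2 read from I: others=['C0=S', 'C3=S'] -> C2=S, others downsized to S] -> [S,I,S,S]
Op 11: C3 write [C3 write: invalidate ['C0=S', 'C2=S'] -> C3=M] -> [I,I,I,M]

Answer: I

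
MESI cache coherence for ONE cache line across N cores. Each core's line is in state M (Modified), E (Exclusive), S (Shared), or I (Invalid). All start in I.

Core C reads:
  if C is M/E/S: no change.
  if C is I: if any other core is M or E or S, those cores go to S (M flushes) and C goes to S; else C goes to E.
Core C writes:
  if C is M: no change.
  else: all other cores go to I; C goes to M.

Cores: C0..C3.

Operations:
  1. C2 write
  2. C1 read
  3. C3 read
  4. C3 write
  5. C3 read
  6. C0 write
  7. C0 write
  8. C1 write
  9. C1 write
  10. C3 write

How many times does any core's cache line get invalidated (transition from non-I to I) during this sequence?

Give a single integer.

Answer: 5

Derivation:
Op 1: C2 write [C2 write: invalidate none -> C2=M] -> [I,I,M,I] (invalidations this op: 0; running total: 0)
Op 2: C1 read [C1 read from I: others=['C2=M'] -> C1=S, others downsized to S] -> [I,S,S,I] (invalidations this op: 0; running total: 0)
Op 3: C3 read [C3 read from I: others=['C1=S', 'C2=S'] -> C3=S, others downsized to S] -> [I,S,S,S] (invalidations this op: 0; running total: 0)
Op 4: C3 write [C3 write: invalidate ['C1=S', 'C2=S'] -> C3=M] -> [I,I,I,M] (invalidations this op: 2; running total: 2)
Op 5: C3 read [C3 read: already in M, no change] -> [I,I,I,M] (invalidations this op: 0; running total: 2)
Op 6: C0 write [C0 write: invalidate ['C3=M'] -> C0=M] -> [M,I,I,I] (invalidations this op: 1; running total: 3)
Op 7: C0 write [C0 write: already M (modified), no change] -> [M,I,I,I] (invalidations this op: 0; running total: 3)
Op 8: C1 write [C1 write: invalidate ['C0=M'] -> C1=M] -> [I,M,I,I] (invalidations this op: 1; running total: 4)
Op 9: C1 write [C1 write: already M (modified), no change] -> [I,M,I,I] (invalidations this op: 0; running total: 4)
Op 10: C3 write [C3 write: invalidate ['C1=M'] -> C3=M] -> [I,I,I,M] (invalidations this op: 1; running total: 5)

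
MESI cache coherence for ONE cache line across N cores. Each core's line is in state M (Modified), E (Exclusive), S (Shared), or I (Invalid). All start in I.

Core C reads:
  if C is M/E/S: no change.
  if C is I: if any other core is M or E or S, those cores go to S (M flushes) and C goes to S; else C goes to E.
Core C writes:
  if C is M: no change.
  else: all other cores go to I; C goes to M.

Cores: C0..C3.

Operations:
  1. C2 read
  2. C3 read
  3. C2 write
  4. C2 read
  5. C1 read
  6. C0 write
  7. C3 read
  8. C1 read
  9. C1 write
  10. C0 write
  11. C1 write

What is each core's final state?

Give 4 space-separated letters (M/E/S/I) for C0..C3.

Op 1: C2 read [C2 read from I: no other sharers -> C2=E (exclusive)] -> [I,I,E,I]
Op 2: C3 read [C3 read from I: others=['C2=E'] -> C3=S, others downsized to S] -> [I,I,S,S]
Op 3: C2 write [C2 write: invalidate ['C3=S'] -> C2=M] -> [I,I,M,I]
Op 4: C2 read [C2 read: already in M, no change] -> [I,I,M,I]
Op 5: C1 read [C1 read from I: others=['C2=M'] -> C1=S, others downsized to S] -> [I,S,S,I]
Op 6: C0 write [C0 write: invalidate ['C1=S', 'C2=S'] -> C0=M] -> [M,I,I,I]
Op 7: C3 read [C3 read from I: others=['C0=M'] -> C3=S, others downsized to S] -> [S,I,I,S]
Op 8: C1 read [C1 read from I: others=['C0=S', 'C3=S'] -> C1=S, others downsized to S] -> [S,S,I,S]
Op 9: C1 write [C1 write: invalidate ['C0=S', 'C3=S'] -> C1=M] -> [I,M,I,I]
Op 10: C0 write [C0 write: invalidate ['C1=M'] -> C0=M] -> [M,I,I,I]
Op 11: C1 write [C1 write: invalidate ['C0=M'] -> C1=M] -> [I,M,I,I]

Answer: I M I I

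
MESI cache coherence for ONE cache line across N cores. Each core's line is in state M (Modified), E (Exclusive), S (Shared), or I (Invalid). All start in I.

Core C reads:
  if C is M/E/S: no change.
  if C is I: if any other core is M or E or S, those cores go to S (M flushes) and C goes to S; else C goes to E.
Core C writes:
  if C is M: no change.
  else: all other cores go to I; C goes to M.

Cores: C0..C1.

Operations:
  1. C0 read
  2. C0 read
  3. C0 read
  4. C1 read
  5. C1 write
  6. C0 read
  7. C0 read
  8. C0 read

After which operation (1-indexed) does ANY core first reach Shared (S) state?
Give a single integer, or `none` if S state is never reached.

Answer: 4

Derivation:
Op 1: C0 read [C0 read from I: no other sharers -> C0=E (exclusive)] -> [E,I]
Op 2: C0 read [C0 read: already in E, no change] -> [E,I]
Op 3: C0 read [C0 read: already in E, no change] -> [E,I]
Op 4: C1 read [C1 read from I: others=['C0=E'] -> C1=S, others downsized to S] -> [S,S]
  -> First S state at op 4; remaining ops need not be traced.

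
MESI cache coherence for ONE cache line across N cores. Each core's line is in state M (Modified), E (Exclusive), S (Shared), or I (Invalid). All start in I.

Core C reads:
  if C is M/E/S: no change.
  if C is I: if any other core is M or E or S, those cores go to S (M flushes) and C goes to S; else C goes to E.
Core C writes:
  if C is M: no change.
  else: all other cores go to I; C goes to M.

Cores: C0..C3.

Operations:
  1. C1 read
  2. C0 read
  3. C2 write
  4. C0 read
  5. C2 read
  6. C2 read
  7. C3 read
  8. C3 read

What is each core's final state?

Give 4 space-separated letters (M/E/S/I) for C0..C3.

Answer: S I S S

Derivation:
Op 1: C1 read [C1 read from I: no other sharers -> C1=E (exclusive)] -> [I,E,I,I]
Op 2: C0 read [C0 read from I: others=['C1=E'] -> C0=S, others downsized to S] -> [S,S,I,I]
Op 3: C2 write [C2 write: invalidate ['C0=S', 'C1=S'] -> C2=M] -> [I,I,M,I]
Op 4: C0 read [C0 read from I: others=['C2=M'] -> C0=S, others downsized to S] -> [S,I,S,I]
Op 5: C2 read [C2 read: already in S, no change] -> [S,I,S,I]
Op 6: C2 read [C2 read: already in S, no change] -> [S,I,S,I]
Op 7: C3 read [C3 read from I: others=['C0=S', 'C2=S'] -> C3=S, others downsized to S] -> [S,I,S,S]
Op 8: C3 read [C3 read: already in S, no change] -> [S,I,S,S]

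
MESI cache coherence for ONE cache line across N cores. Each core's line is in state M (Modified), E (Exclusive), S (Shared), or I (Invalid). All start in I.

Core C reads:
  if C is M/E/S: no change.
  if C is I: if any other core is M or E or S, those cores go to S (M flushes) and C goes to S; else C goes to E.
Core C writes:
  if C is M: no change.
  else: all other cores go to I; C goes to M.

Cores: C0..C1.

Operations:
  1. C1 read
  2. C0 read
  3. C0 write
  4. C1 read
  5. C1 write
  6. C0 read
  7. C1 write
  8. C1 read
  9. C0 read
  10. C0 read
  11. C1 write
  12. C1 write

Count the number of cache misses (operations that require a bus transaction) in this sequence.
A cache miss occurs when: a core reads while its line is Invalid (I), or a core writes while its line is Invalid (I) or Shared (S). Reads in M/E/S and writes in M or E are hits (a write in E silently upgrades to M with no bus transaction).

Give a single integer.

Op 1: C1 read [C1 read from I: no other sharers -> C1=E (exclusive)] -> [I,E] [MISS #1: read from I]
Op 2: C0 read [C0 read from I: others=['C1=E'] -> C0=S, others downsized to S] -> [S,S] [MISS #2: read from I]
Op 3: C0 write [C0 write: invalidate ['C1=S'] -> C0=M] -> [M,I] [MISS #3: write from S]
Op 4: C1 read [C1 read from I: others=['C0=M'] -> C1=S, others downsized to S] -> [S,S] [MISS #4: read from I]
Op 5: C1 write [C1 write: invalidate ['C0=S'] -> C1=M] -> [I,M] [MISS #5: write from S]
Op 6: C0 read [C0 read from I: others=['C1=M'] -> C0=S, others downsized to S] -> [S,S] [MISS #6: read from I]
Op 7: C1 write [C1 write: invalidate ['C0=S'] -> C1=M] -> [I,M] [MISS #7: write from S]
Op 8: C1 read [C1 read: already in M, no change] -> [I,M] [hit: read from M]
Op 9: C0 read [C0 read from I: others=['C1=M'] -> C0=S, others downsized to S] -> [S,S] [MISS #8: read from I]
Op 10: C0 read [C0 read: already in S, no change] -> [S,S] [hit: read from S]
Op 11: C1 write [C1 write: invalidate ['C0=S'] -> C1=M] -> [I,M] [MISS #9: write from S]
Op 12: C1 write [C1 write: already M (modified), no change] -> [I,M] [hit: write from M]

Answer: 9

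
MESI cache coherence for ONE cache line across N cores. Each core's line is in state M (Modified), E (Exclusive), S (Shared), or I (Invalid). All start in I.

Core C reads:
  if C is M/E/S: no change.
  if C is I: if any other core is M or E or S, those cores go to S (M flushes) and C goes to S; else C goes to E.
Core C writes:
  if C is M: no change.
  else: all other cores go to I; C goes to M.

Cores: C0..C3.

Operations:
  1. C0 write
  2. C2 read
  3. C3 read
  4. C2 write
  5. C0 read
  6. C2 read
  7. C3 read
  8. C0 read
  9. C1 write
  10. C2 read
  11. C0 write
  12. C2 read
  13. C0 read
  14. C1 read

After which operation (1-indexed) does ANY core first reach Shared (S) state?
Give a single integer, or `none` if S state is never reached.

Answer: 2

Derivation:
Op 1: C0 write [C0 write: invalidate none -> C0=M] -> [M,I,I,I]
Op 2: C2 read [C2 read from I: others=['C0=M'] -> C2=S, others downsized to S] -> [S,I,S,I]
  -> First S state at op 2; remaining ops need not be traced.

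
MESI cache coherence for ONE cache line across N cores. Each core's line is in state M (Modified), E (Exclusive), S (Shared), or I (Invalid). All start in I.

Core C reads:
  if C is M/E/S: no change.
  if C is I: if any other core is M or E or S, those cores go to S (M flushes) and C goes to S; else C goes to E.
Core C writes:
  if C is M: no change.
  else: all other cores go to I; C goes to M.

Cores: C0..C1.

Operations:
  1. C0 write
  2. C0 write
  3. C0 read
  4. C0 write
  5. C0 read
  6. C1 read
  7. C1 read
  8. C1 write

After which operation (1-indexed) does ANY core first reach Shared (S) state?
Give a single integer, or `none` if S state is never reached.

Op 1: C0 write [C0 write: invalidate none -> C0=M] -> [M,I]
Op 2: C0 write [C0 write: already M (modified), no change] -> [M,I]
Op 3: C0 read [C0 read: already in M, no change] -> [M,I]
Op 4: C0 write [C0 write: already M (modified), no change] -> [M,I]
Op 5: C0 read [C0 read: already in M, no change] -> [M,I]
Op 6: C1 read [C1 read from I: others=['C0=M'] -> C1=S, others downsized to S] -> [S,S]
  -> First S state at op 6; remaining ops need not be traced.

Answer: 6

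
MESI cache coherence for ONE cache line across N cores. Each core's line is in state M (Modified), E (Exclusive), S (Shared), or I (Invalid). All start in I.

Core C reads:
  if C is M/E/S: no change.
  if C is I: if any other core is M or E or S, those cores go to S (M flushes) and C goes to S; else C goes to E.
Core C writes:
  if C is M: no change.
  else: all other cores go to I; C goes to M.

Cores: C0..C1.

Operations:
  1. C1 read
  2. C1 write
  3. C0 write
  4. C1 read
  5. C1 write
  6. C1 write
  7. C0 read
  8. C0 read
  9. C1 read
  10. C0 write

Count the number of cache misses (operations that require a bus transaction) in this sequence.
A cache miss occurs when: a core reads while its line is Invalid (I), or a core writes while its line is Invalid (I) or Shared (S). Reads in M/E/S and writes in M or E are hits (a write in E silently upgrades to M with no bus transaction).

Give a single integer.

Op 1: C1 read [C1 read from I: no other sharers -> C1=E (exclusive)] -> [I,E] [MISS #1: read from I]
Op 2: C1 write [C1 write: invalidate none -> C1=M] -> [I,M] [hit: write from E is a silent E->M upgrade, no bus transaction]
Op 3: C0 write [C0 write: invalidate ['C1=M'] -> C0=M] -> [M,I] [MISS #2: write from I]
Op 4: C1 read [C1 read from I: others=['C0=M'] -> C1=S, others downsized to S] -> [S,S] [MISS #3: read from I]
Op 5: C1 write [C1 write: invalidate ['C0=S'] -> C1=M] -> [I,M] [MISS #4: write from S]
Op 6: C1 write [C1 write: already M (modified), no change] -> [I,M] [hit: write from M]
Op 7: C0 read [C0 read from I: others=['C1=M'] -> C0=S, others downsized to S] -> [S,S] [MISS #5: read from I]
Op 8: C0 read [C0 read: already in S, no change] -> [S,S] [hit: read from S]
Op 9: C1 read [C1 read: already in S, no change] -> [S,S] [hit: read from S]
Op 10: C0 write [C0 write: invalidate ['C1=S'] -> C0=M] -> [M,I] [MISS #6: write from S]

Answer: 6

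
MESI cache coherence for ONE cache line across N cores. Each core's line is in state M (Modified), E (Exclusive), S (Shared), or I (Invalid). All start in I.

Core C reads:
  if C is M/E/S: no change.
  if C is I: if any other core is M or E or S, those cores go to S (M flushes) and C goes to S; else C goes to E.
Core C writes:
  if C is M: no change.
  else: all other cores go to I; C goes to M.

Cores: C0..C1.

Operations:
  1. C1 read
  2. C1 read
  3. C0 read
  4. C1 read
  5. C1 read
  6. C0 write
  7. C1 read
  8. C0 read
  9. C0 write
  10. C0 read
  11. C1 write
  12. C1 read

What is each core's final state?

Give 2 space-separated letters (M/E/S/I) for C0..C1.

Answer: I M

Derivation:
Op 1: C1 read [C1 read from I: no other sharers -> C1=E (exclusive)] -> [I,E]
Op 2: C1 read [C1 read: already in E, no change] -> [I,E]
Op 3: C0 read [C0 read from I: others=['C1=E'] -> C0=S, others downsized to S] -> [S,S]
Op 4: C1 read [C1 read: already in S, no change] -> [S,S]
Op 5: C1 read [C1 read: already in S, no change] -> [S,S]
Op 6: C0 write [C0 write: invalidate ['C1=S'] -> C0=M] -> [M,I]
Op 7: C1 read [C1 read from I: others=['C0=M'] -> C1=S, others downsized to S] -> [S,S]
Op 8: C0 read [C0 read: already in S, no change] -> [S,S]
Op 9: C0 write [C0 write: invalidate ['C1=S'] -> C0=M] -> [M,I]
Op 10: C0 read [C0 read: already in M, no change] -> [M,I]
Op 11: C1 write [C1 write: invalidate ['C0=M'] -> C1=M] -> [I,M]
Op 12: C1 read [C1 read: already in M, no change] -> [I,M]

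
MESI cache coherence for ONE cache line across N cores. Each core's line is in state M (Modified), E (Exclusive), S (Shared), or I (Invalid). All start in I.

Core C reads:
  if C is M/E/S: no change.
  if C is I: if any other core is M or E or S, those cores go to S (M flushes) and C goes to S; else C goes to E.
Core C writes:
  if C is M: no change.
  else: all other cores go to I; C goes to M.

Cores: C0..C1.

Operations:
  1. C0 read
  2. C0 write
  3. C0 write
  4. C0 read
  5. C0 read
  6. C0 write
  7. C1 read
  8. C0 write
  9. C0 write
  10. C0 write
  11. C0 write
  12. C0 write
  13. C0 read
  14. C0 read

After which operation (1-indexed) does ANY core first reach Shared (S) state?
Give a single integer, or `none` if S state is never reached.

Answer: 7

Derivation:
Op 1: C0 read [C0 read from I: no other sharers -> C0=E (exclusive)] -> [E,I]
Op 2: C0 write [C0 write: invalidate none -> C0=M] -> [M,I]
Op 3: C0 write [C0 write: already M (modified), no change] -> [M,I]
Op 4: C0 read [C0 read: already in M, no change] -> [M,I]
Op 5: C0 read [C0 read: already in M, no change] -> [M,I]
Op 6: C0 write [C0 write: already M (modified), no change] -> [M,I]
Op 7: C1 read [C1 read from I: others=['C0=M'] -> C1=S, others downsized to S] -> [S,S]
  -> First S state at op 7; remaining ops need not be traced.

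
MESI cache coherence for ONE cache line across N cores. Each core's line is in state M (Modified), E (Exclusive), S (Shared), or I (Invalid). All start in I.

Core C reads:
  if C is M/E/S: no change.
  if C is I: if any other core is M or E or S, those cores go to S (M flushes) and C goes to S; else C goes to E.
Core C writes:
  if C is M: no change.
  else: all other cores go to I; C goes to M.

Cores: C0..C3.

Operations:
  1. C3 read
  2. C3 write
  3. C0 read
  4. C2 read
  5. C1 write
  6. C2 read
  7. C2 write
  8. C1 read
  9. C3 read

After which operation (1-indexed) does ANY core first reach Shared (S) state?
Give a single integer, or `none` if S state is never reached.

Answer: 3

Derivation:
Op 1: C3 read [C3 read from I: no other sharers -> C3=E (exclusive)] -> [I,I,I,E]
Op 2: C3 write [C3 write: invalidate none -> C3=M] -> [I,I,I,M]
Op 3: C0 read [C0 read from I: others=['C3=M'] -> C0=S, others downsized to S] -> [S,I,I,S]
  -> First S state at op 3; remaining ops need not be traced.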